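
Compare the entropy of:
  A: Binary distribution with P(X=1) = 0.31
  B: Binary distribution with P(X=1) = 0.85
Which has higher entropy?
A

For binary distributions, entropy is maximized at p=0.5 and decreases as p moves toward 0 or 1.

H(A) = H(0.31) = 0.8932 bits
H(B) = H(0.85) = 0.6098 bits

Distribution A (p=0.31) is closer to uniform (p=0.5), so it has higher entropy.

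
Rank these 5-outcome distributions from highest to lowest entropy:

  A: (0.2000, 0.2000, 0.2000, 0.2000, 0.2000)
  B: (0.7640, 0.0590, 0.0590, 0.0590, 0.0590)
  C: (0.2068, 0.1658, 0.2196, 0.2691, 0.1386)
A > C > B

Key insight: Entropy is maximized by uniform distributions and minimized by concentrated distributions.

- Uniform distributions have maximum entropy log₂(5) = 2.3219 bits
- The more "peaked" or concentrated a distribution, the lower its entropy

Entropies:
  H(A) = 2.3219 bits
  H(B) = 1.2603 bits
  H(C) = 2.2852 bits

Ranking: A > C > B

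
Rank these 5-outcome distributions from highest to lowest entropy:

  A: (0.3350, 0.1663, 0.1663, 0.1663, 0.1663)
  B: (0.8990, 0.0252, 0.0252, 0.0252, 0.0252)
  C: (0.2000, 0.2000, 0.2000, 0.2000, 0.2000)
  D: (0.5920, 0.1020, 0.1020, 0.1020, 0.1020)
C > A > D > B

Key insight: Entropy is maximized by uniform distributions and minimized by concentrated distributions.

Entropies:
  H(A) = 2.2500 bits
  H(B) = 0.6742 bits
  H(C) = 2.3219 bits
  H(D) = 1.7914 bits

Ranking: C > A > D > B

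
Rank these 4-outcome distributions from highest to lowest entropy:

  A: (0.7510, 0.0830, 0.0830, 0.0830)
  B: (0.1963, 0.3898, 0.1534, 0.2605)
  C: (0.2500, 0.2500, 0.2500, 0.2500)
C > B > A

Key insight: Entropy is maximized by uniform distributions and minimized by concentrated distributions.

- Uniform distributions have maximum entropy log₂(4) = 2.0000 bits
- The more "peaked" or concentrated a distribution, the lower its entropy

Entropies:
  H(A) = 1.2043 bits
  H(B) = 1.9113 bits
  H(C) = 2.0000 bits

Ranking: C > B > A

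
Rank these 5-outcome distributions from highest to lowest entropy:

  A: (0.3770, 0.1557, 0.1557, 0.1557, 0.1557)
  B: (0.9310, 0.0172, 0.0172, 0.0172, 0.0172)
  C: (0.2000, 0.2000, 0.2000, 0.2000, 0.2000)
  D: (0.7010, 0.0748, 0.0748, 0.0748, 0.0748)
C > A > D > B

Key insight: Entropy is maximized by uniform distributions and minimized by concentrated distributions.

Entropies:
  H(A) = 2.2019 bits
  H(B) = 0.5002 bits
  H(C) = 2.3219 bits
  H(D) = 1.4781 bits

Ranking: C > A > D > B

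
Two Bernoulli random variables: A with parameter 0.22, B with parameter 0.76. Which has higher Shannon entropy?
B

For binary distributions, entropy is maximized at p=0.5 and decreases as p moves toward 0 or 1.

H(A) = H(0.22) = 0.7602 bits
H(B) = H(0.76) = 0.7950 bits

Distribution B (p=0.76) is closer to uniform (p=0.5), so it has higher entropy.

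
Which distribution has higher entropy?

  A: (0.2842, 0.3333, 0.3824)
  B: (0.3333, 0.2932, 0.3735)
B

Both distributions are close to uniform, making this a harder comparison.

H(A) = 1.5745 bits
H(B) = 1.5780 bits

The distribution closer to uniform has higher entropy.
Answer: B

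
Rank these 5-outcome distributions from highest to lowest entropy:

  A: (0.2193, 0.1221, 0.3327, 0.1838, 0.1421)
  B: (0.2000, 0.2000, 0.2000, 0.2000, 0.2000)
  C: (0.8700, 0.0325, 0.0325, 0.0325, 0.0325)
B > A > C

Key insight: Entropy is maximized by uniform distributions and minimized by concentrated distributions.

- Uniform distributions have maximum entropy log₂(5) = 2.3219 bits
- The more "peaked" or concentrated a distribution, the lower its entropy

Entropies:
  H(A) = 2.2280 bits
  H(B) = 2.3219 bits
  H(C) = 0.8174 bits

Ranking: B > A > C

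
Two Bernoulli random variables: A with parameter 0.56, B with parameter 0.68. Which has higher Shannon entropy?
A

For binary distributions, entropy is maximized at p=0.5 and decreases as p moves toward 0 or 1.

H(A) = H(0.56) = 0.9896 bits
H(B) = H(0.68) = 0.9044 bits

Distribution A (p=0.56) is closer to uniform (p=0.5), so it has higher entropy.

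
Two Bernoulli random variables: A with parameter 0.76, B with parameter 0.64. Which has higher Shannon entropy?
B

For binary distributions, entropy is maximized at p=0.5 and decreases as p moves toward 0 or 1.

H(A) = H(0.76) = 0.7950 bits
H(B) = H(0.64) = 0.9427 bits

Distribution B (p=0.64) is closer to uniform (p=0.5), so it has higher entropy.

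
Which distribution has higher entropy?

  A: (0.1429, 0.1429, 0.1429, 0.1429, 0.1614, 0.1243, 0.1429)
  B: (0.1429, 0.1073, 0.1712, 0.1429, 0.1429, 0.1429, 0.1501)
A

Both distributions are close to uniform, making this a harder comparison.

H(A) = 2.8039 bits
H(B) = 2.7963 bits

The distribution closer to uniform has higher entropy.
Answer: A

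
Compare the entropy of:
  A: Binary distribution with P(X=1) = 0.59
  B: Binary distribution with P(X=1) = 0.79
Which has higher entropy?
A

For binary distributions, entropy is maximized at p=0.5 and decreases as p moves toward 0 or 1.

H(A) = H(0.59) = 0.9765 bits
H(B) = H(0.79) = 0.7415 bits

Distribution A (p=0.59) is closer to uniform (p=0.5), so it has higher entropy.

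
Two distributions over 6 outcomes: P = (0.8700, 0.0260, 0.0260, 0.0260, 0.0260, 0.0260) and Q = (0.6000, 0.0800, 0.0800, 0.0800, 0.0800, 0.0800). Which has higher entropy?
Q

P is highly concentrated on one outcome (87%), making it nearly deterministic. Q spreads its mass more evenly (max 60%). The more spread-out distribution has higher entropy: H(P) ≈ 0.859 bits, H(Q) ≈ 1.900 bits.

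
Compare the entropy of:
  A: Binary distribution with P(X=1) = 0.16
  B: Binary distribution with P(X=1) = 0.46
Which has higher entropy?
B

For binary distributions, entropy is maximized at p=0.5 and decreases as p moves toward 0 or 1.

H(A) = H(0.16) = 0.6343 bits
H(B) = H(0.46) = 0.9954 bits

Distribution B (p=0.46) is closer to uniform (p=0.5), so it has higher entropy.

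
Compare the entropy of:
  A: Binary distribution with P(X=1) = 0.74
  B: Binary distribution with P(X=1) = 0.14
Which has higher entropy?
A

For binary distributions, entropy is maximized at p=0.5 and decreases as p moves toward 0 or 1.

H(A) = H(0.74) = 0.8267 bits
H(B) = H(0.14) = 0.5842 bits

Distribution A (p=0.74) is closer to uniform (p=0.5), so it has higher entropy.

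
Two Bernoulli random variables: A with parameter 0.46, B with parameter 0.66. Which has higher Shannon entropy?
A

For binary distributions, entropy is maximized at p=0.5 and decreases as p moves toward 0 or 1.

H(A) = H(0.46) = 0.9954 bits
H(B) = H(0.66) = 0.9248 bits

Distribution A (p=0.46) is closer to uniform (p=0.5), so it has higher entropy.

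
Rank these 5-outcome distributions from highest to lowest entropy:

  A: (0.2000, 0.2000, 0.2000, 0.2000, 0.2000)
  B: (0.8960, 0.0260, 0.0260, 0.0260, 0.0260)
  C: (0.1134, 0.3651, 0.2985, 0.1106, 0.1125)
A > C > B

Key insight: Entropy is maximized by uniform distributions and minimized by concentrated distributions.

- Uniform distributions have maximum entropy log₂(5) = 2.3219 bits
- The more "peaked" or concentrated a distribution, the lower its entropy

Entropies:
  H(A) = 2.3219 bits
  H(B) = 0.6895 bits
  H(C) = 2.1133 bits

Ranking: A > C > B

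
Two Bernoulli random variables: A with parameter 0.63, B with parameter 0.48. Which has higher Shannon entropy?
B

For binary distributions, entropy is maximized at p=0.5 and decreases as p moves toward 0 or 1.

H(A) = H(0.63) = 0.9507 bits
H(B) = H(0.48) = 0.9988 bits

Distribution B (p=0.48) is closer to uniform (p=0.5), so it has higher entropy.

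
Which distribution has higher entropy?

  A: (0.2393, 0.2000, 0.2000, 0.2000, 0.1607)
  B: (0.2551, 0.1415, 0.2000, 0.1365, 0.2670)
A

Both distributions are close to uniform, making this a harder comparison.

H(A) = 2.3107 bits
H(B) = 2.2671 bits

The distribution closer to uniform has higher entropy.
Answer: A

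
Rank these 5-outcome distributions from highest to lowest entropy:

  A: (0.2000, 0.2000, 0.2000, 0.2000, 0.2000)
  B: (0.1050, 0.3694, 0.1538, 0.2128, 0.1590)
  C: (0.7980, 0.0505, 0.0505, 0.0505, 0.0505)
A > B > C

Key insight: Entropy is maximized by uniform distributions and minimized by concentrated distributions.

- Uniform distributions have maximum entropy log₂(5) = 2.3219 bits
- The more "peaked" or concentrated a distribution, the lower its entropy

Entropies:
  H(A) = 2.3219 bits
  H(B) = 2.1844 bits
  H(C) = 1.1299 bits

Ranking: A > B > C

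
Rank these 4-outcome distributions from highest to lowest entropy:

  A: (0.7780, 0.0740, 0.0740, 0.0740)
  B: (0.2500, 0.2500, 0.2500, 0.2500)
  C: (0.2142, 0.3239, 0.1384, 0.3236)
B > C > A

Key insight: Entropy is maximized by uniform distributions and minimized by concentrated distributions.

- Uniform distributions have maximum entropy log₂(4) = 2.0000 bits
- The more "peaked" or concentrated a distribution, the lower its entropy

Entropies:
  H(A) = 1.1157 bits
  H(B) = 2.0000 bits
  H(C) = 1.9245 bits

Ranking: B > C > A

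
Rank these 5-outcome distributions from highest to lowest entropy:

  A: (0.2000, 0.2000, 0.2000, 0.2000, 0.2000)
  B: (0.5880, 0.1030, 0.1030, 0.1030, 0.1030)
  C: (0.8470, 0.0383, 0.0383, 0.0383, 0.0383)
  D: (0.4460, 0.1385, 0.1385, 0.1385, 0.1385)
A > D > B > C

Key insight: Entropy is maximized by uniform distributions and minimized by concentrated distributions.

Entropies:
  H(A) = 2.3219 bits
  H(B) = 1.8015 bits
  H(C) = 0.9233 bits
  H(D) = 2.0996 bits

Ranking: A > D > B > C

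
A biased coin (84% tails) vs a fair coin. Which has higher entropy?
Fair coin

The fair coin is uniform (p=0.5), maximizing binary entropy at 1 bit. The biased coin has H(0.84) ≈ 0.634 bits — its outcome is more predictable, so its entropy is lower.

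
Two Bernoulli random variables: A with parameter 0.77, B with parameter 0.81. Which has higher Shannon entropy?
A

For binary distributions, entropy is maximized at p=0.5 and decreases as p moves toward 0 or 1.

H(A) = H(0.77) = 0.7780 bits
H(B) = H(0.81) = 0.7015 bits

Distribution A (p=0.77) is closer to uniform (p=0.5), so it has higher entropy.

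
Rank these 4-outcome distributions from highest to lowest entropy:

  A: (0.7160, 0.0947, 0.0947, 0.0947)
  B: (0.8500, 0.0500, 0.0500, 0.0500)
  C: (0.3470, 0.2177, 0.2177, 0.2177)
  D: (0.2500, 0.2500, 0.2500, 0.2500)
D > C > A > B

Key insight: Entropy is maximized by uniform distributions and minimized by concentrated distributions.

Entropies:
  H(A) = 1.3110 bits
  H(B) = 0.8476 bits
  H(C) = 1.9663 bits
  H(D) = 2.0000 bits

Ranking: D > C > A > B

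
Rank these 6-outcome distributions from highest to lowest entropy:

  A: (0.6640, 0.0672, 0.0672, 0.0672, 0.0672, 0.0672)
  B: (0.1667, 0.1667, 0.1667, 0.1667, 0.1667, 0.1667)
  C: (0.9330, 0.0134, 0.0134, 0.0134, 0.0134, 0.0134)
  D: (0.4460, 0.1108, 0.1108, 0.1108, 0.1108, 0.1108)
B > D > A > C

Key insight: Entropy is maximized by uniform distributions and minimized by concentrated distributions.

Entropies:
  H(A) = 1.7011 bits
  H(B) = 2.5850 bits
  H(C) = 0.5102 bits
  H(D) = 2.2779 bits

Ranking: B > D > A > C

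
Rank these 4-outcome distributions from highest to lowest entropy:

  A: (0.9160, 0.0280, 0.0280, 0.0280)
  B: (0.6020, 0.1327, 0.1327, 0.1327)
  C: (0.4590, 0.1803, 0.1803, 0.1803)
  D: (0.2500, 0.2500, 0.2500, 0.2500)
D > C > B > A

Key insight: Entropy is maximized by uniform distributions and minimized by concentrated distributions.

Entropies:
  H(A) = 0.5493 bits
  H(B) = 1.6006 bits
  H(C) = 1.8526 bits
  H(D) = 2.0000 bits

Ranking: D > C > B > A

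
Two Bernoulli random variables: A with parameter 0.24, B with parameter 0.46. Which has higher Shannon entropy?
B

For binary distributions, entropy is maximized at p=0.5 and decreases as p moves toward 0 or 1.

H(A) = H(0.24) = 0.7950 bits
H(B) = H(0.46) = 0.9954 bits

Distribution B (p=0.46) is closer to uniform (p=0.5), so it has higher entropy.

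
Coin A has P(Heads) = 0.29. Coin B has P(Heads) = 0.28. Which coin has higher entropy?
A

For binary distributions, entropy is maximized at p=0.5 and decreases as p moves toward 0 or 1.

H(A) = H(0.29) = 0.8687 bits
H(B) = H(0.28) = 0.8555 bits

Distribution A (p=0.29) is closer to uniform (p=0.5), so it has higher entropy.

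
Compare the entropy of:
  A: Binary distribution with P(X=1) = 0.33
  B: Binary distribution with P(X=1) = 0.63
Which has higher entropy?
B

For binary distributions, entropy is maximized at p=0.5 and decreases as p moves toward 0 or 1.

H(A) = H(0.33) = 0.9149 bits
H(B) = H(0.63) = 0.9507 bits

Distribution B (p=0.63) is closer to uniform (p=0.5), so it has higher entropy.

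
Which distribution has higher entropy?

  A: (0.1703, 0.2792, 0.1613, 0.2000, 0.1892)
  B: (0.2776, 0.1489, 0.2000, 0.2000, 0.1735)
A

Both distributions are close to uniform, making this a harder comparison.

H(A) = 2.2923 bits
H(B) = 2.2896 bits

The distribution closer to uniform has higher entropy.
Answer: A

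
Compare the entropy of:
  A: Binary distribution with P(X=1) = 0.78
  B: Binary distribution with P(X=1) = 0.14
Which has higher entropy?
A

For binary distributions, entropy is maximized at p=0.5 and decreases as p moves toward 0 or 1.

H(A) = H(0.78) = 0.7602 bits
H(B) = H(0.14) = 0.5842 bits

Distribution A (p=0.78) is closer to uniform (p=0.5), so it has higher entropy.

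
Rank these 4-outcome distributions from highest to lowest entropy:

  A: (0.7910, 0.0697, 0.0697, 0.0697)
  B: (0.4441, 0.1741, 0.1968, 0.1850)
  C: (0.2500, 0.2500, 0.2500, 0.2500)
C > B > A

Key insight: Entropy is maximized by uniform distributions and minimized by concentrated distributions.

- Uniform distributions have maximum entropy log₂(4) = 2.0000 bits
- The more "peaked" or concentrated a distribution, the lower its entropy

Entropies:
  H(A) = 1.0708 bits
  H(B) = 1.8710 bits
  H(C) = 2.0000 bits

Ranking: C > B > A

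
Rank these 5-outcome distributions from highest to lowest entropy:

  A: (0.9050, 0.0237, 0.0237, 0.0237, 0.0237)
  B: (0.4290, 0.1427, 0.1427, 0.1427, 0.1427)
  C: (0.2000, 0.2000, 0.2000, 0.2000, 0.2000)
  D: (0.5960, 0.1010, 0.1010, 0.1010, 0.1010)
C > B > D > A

Key insight: Entropy is maximized by uniform distributions and minimized by concentrated distributions.

Entropies:
  H(A) = 0.6429 bits
  H(B) = 2.1274 bits
  H(C) = 2.3219 bits
  H(D) = 1.7812 bits

Ranking: C > B > D > A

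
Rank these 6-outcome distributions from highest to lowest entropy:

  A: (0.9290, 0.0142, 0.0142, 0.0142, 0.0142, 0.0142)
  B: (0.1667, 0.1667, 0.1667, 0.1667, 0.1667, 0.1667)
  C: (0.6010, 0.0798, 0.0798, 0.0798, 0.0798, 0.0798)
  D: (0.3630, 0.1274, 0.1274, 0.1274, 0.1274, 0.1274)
B > D > C > A

Key insight: Entropy is maximized by uniform distributions and minimized by concentrated distributions.

Entropies:
  H(A) = 0.5345 bits
  H(B) = 2.5850 bits
  H(C) = 1.8968 bits
  H(D) = 2.4242 bits

Ranking: B > D > C > A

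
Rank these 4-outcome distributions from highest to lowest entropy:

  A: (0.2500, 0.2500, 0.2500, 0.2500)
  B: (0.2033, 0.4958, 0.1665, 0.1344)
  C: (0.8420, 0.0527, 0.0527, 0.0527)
A > B > C

Key insight: Entropy is maximized by uniform distributions and minimized by concentrated distributions.

- Uniform distributions have maximum entropy log₂(4) = 2.0000 bits
- The more "peaked" or concentrated a distribution, the lower its entropy

Entropies:
  H(A) = 2.0000 bits
  H(B) = 1.7889 bits
  H(C) = 0.8799 bits

Ranking: A > B > C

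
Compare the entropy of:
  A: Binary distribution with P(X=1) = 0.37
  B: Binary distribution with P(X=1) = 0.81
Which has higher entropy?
A

For binary distributions, entropy is maximized at p=0.5 and decreases as p moves toward 0 or 1.

H(A) = H(0.37) = 0.9507 bits
H(B) = H(0.81) = 0.7015 bits

Distribution A (p=0.37) is closer to uniform (p=0.5), so it has higher entropy.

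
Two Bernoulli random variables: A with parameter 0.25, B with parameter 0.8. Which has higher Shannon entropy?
A

For binary distributions, entropy is maximized at p=0.5 and decreases as p moves toward 0 or 1.

H(A) = H(0.25) = 0.8113 bits
H(B) = H(0.8) = 0.7219 bits

Distribution A (p=0.25) is closer to uniform (p=0.5), so it has higher entropy.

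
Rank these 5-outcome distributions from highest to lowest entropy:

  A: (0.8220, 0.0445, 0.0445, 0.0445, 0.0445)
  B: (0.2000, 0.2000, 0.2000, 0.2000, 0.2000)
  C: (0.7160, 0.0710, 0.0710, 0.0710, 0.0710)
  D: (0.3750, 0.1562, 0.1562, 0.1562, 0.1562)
B > D > C > A

Key insight: Entropy is maximized by uniform distributions and minimized by concentrated distributions.

Entropies:
  H(A) = 1.0317 bits
  H(B) = 2.3219 bits
  H(C) = 1.4288 bits
  H(D) = 2.2044 bits

Ranking: B > D > C > A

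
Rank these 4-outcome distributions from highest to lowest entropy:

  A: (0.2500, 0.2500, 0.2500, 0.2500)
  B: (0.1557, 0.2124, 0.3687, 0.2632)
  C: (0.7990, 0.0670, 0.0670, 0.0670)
A > B > C

Key insight: Entropy is maximized by uniform distributions and minimized by concentrated distributions.

- Uniform distributions have maximum entropy log₂(4) = 2.0000 bits
- The more "peaked" or concentrated a distribution, the lower its entropy

Entropies:
  H(A) = 2.0000 bits
  H(B) = 1.9301 bits
  H(C) = 1.0425 bits

Ranking: A > B > C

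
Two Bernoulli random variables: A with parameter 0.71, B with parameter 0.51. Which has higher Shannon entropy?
B

For binary distributions, entropy is maximized at p=0.5 and decreases as p moves toward 0 or 1.

H(A) = H(0.71) = 0.8687 bits
H(B) = H(0.51) = 0.9997 bits

Distribution B (p=0.51) is closer to uniform (p=0.5), so it has higher entropy.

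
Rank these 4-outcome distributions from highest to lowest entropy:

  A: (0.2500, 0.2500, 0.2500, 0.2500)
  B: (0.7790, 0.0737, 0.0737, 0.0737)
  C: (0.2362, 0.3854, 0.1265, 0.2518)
A > C > B

Key insight: Entropy is maximized by uniform distributions and minimized by concentrated distributions.

- Uniform distributions have maximum entropy log₂(4) = 2.0000 bits
- The more "peaked" or concentrated a distribution, the lower its entropy

Entropies:
  H(A) = 2.0000 bits
  H(B) = 1.1123 bits
  H(C) = 1.9003 bits

Ranking: A > C > B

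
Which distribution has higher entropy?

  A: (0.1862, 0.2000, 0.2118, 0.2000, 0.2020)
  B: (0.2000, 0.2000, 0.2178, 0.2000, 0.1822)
A

Both distributions are close to uniform, making this a harder comparison.

H(A) = 2.3207 bits
H(B) = 2.3196 bits

The distribution closer to uniform has higher entropy.
Answer: A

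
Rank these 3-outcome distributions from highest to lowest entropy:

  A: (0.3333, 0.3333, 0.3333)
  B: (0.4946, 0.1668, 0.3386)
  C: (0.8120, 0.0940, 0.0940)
A > B > C

Key insight: Entropy is maximized by uniform distributions and minimized by concentrated distributions.

- Uniform distributions have maximum entropy log₂(3) = 1.5850 bits
- The more "peaked" or concentrated a distribution, the lower its entropy

Entropies:
  H(A) = 1.5850 bits
  H(B) = 1.4623 bits
  H(C) = 0.8853 bits

Ranking: A > B > C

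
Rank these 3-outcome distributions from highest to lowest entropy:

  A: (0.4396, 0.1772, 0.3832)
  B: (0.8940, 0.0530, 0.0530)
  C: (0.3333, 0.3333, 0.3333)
C > A > B

Key insight: Entropy is maximized by uniform distributions and minimized by concentrated distributions.

- Uniform distributions have maximum entropy log₂(3) = 1.5850 bits
- The more "peaked" or concentrated a distribution, the lower its entropy

Entropies:
  H(A) = 1.4940 bits
  H(B) = 0.5937 bits
  H(C) = 1.5850 bits

Ranking: C > A > B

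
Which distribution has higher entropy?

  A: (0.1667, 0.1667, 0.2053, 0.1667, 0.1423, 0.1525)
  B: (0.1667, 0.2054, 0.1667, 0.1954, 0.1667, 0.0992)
A

Both distributions are close to uniform, making this a harder comparison.

H(A) = 2.5754 bits
H(B) = 2.5524 bits

The distribution closer to uniform has higher entropy.
Answer: A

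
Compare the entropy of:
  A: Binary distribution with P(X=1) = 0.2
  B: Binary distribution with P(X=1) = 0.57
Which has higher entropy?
B

For binary distributions, entropy is maximized at p=0.5 and decreases as p moves toward 0 or 1.

H(A) = H(0.2) = 0.7219 bits
H(B) = H(0.57) = 0.9858 bits

Distribution B (p=0.57) is closer to uniform (p=0.5), so it has higher entropy.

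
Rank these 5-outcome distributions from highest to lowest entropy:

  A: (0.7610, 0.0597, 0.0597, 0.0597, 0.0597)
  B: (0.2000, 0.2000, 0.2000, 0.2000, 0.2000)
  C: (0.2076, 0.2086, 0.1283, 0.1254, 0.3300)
B > C > A

Key insight: Entropy is maximized by uniform distributions and minimized by concentrated distributions.

- Uniform distributions have maximum entropy log₂(5) = 2.3219 bits
- The more "peaked" or concentrated a distribution, the lower its entropy

Entropies:
  H(A) = 1.2714 bits
  H(B) = 2.3219 bits
  H(C) = 2.2262 bits

Ranking: B > C > A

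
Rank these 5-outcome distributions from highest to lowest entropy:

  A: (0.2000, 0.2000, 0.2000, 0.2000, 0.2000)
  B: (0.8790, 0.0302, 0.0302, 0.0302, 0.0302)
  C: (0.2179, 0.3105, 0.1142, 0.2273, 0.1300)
A > C > B

Key insight: Entropy is maximized by uniform distributions and minimized by concentrated distributions.

- Uniform distributions have maximum entropy log₂(5) = 2.3219 bits
- The more "peaked" or concentrated a distribution, the lower its entropy

Entropies:
  H(A) = 2.3219 bits
  H(B) = 0.7742 bits
  H(C) = 2.2290 bits

Ranking: A > C > B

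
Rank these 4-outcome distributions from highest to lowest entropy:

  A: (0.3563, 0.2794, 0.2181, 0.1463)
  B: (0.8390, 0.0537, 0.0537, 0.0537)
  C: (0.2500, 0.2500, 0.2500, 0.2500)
C > A > B

Key insight: Entropy is maximized by uniform distributions and minimized by concentrated distributions.

- Uniform distributions have maximum entropy log₂(4) = 2.0000 bits
- The more "peaked" or concentrated a distribution, the lower its entropy

Entropies:
  H(A) = 1.9293 bits
  H(B) = 0.8919 bits
  H(C) = 2.0000 bits

Ranking: C > A > B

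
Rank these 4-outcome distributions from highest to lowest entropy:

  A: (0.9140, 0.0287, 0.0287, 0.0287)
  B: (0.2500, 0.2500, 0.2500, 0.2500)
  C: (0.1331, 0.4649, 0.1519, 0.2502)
B > C > A

Key insight: Entropy is maximized by uniform distributions and minimized by concentrated distributions.

- Uniform distributions have maximum entropy log₂(4) = 2.0000 bits
- The more "peaked" or concentrated a distribution, the lower its entropy

Entropies:
  H(A) = 0.5593 bits
  H(B) = 2.0000 bits
  H(C) = 1.8140 bits

Ranking: B > C > A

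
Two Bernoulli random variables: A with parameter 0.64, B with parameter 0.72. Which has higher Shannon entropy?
A

For binary distributions, entropy is maximized at p=0.5 and decreases as p moves toward 0 or 1.

H(A) = H(0.64) = 0.9427 bits
H(B) = H(0.72) = 0.8555 bits

Distribution A (p=0.64) is closer to uniform (p=0.5), so it has higher entropy.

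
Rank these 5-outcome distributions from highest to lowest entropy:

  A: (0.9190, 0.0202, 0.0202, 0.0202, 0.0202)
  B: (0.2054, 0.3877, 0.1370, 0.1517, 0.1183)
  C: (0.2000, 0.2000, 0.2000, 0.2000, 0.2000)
C > B > A

Key insight: Entropy is maximized by uniform distributions and minimized by concentrated distributions.

- Uniform distributions have maximum entropy log₂(5) = 2.3219 bits
- The more "peaked" or concentrated a distribution, the lower its entropy

Entropies:
  H(A) = 0.5677 bits
  H(B) = 2.1689 bits
  H(C) = 2.3219 bits

Ranking: C > B > A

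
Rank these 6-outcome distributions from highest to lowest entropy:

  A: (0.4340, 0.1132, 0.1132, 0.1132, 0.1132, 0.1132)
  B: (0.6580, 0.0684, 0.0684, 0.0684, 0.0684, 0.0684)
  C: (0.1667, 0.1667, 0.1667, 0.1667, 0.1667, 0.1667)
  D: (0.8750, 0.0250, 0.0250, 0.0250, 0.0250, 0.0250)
C > A > B > D

Key insight: Entropy is maximized by uniform distributions and minimized by concentrated distributions.

Entropies:
  H(A) = 2.3016 bits
  H(B) = 1.7208 bits
  H(C) = 2.5850 bits
  H(D) = 0.8338 bits

Ranking: C > A > B > D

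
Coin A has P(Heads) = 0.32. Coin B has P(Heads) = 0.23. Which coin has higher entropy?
A

For binary distributions, entropy is maximized at p=0.5 and decreases as p moves toward 0 or 1.

H(A) = H(0.32) = 0.9044 bits
H(B) = H(0.23) = 0.7780 bits

Distribution A (p=0.32) is closer to uniform (p=0.5), so it has higher entropy.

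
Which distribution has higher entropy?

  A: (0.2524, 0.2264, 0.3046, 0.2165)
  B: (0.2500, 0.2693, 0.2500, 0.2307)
B

Both distributions are close to uniform, making this a harder comparison.

H(A) = 1.9869 bits
H(B) = 1.9978 bits

The distribution closer to uniform has higher entropy.
Answer: B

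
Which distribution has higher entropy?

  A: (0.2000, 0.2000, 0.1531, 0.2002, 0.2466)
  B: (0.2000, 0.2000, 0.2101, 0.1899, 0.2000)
B

Both distributions are close to uniform, making this a harder comparison.

H(A) = 2.3060 bits
H(B) = 2.3212 bits

The distribution closer to uniform has higher entropy.
Answer: B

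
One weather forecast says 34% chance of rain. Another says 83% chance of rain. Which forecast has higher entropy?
34% forecast

Treat each forecast as a Bernoulli distribution. Binary entropy is maximized at p=0.5 and falls off symmetrically toward 0 or 1. The 34% forecast is closer to 50%, so it is more uncertain. H(34%) ≈ 0.925 bits, H(83%) ≈ 0.658 bits.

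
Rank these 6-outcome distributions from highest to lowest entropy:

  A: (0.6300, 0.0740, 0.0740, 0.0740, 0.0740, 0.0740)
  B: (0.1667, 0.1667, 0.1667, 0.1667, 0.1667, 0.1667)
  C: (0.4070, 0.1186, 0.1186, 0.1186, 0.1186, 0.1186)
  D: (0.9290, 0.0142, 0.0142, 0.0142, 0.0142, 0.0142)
B > C > A > D

Key insight: Entropy is maximized by uniform distributions and minimized by concentrated distributions.

Entropies:
  H(A) = 1.8098 bits
  H(B) = 2.5850 bits
  H(C) = 2.3518 bits
  H(D) = 0.5345 bits

Ranking: B > C > A > D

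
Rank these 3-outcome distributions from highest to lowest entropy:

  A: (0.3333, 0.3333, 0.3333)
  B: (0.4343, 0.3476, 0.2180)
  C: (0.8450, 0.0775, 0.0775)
A > B > C

Key insight: Entropy is maximized by uniform distributions and minimized by concentrated distributions.

- Uniform distributions have maximum entropy log₂(3) = 1.5850 bits
- The more "peaked" or concentrated a distribution, the lower its entropy

Entropies:
  H(A) = 1.5850 bits
  H(B) = 1.5316 bits
  H(C) = 0.7772 bits

Ranking: A > B > C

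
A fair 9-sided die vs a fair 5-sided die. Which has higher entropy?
9-sided die

Both are uniform distributions; for uniform over n outcomes, H = log₂(n). H(9-sided) = log₂(9) = 3.170 bits and H(5-sided) = log₂(5) = 2.322 bits. More outcomes in a uniform distribution means higher entropy.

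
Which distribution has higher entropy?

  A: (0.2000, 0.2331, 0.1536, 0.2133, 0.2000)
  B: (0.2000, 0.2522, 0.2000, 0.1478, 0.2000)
A

Both distributions are close to uniform, making this a harder comparison.

H(A) = 2.3091 bits
H(B) = 2.3020 bits

The distribution closer to uniform has higher entropy.
Answer: A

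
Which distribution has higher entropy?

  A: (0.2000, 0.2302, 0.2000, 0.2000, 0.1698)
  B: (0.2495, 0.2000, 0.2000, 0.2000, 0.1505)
A

Both distributions are close to uniform, making this a harder comparison.

H(A) = 2.3153 bits
H(B) = 2.3041 bits

The distribution closer to uniform has higher entropy.
Answer: A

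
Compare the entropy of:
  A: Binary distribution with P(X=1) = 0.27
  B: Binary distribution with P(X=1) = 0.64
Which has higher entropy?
B

For binary distributions, entropy is maximized at p=0.5 and decreases as p moves toward 0 or 1.

H(A) = H(0.27) = 0.8415 bits
H(B) = H(0.64) = 0.9427 bits

Distribution B (p=0.64) is closer to uniform (p=0.5), so it has higher entropy.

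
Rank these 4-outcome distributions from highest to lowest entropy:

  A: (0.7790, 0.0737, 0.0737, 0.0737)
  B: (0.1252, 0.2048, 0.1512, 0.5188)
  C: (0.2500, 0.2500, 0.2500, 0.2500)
C > B > A

Key insight: Entropy is maximized by uniform distributions and minimized by concentrated distributions.

- Uniform distributions have maximum entropy log₂(4) = 2.0000 bits
- The more "peaked" or concentrated a distribution, the lower its entropy

Entropies:
  H(A) = 1.1123 bits
  H(B) = 1.7471 bits
  H(C) = 2.0000 bits

Ranking: C > B > A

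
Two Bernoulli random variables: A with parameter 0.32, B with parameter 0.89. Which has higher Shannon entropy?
A

For binary distributions, entropy is maximized at p=0.5 and decreases as p moves toward 0 or 1.

H(A) = H(0.32) = 0.9044 bits
H(B) = H(0.89) = 0.4999 bits

Distribution A (p=0.32) is closer to uniform (p=0.5), so it has higher entropy.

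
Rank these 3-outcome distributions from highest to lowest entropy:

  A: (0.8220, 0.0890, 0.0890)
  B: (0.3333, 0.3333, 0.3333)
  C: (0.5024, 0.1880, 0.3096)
B > C > A

Key insight: Entropy is maximized by uniform distributions and minimized by concentrated distributions.

- Uniform distributions have maximum entropy log₂(3) = 1.5850 bits
- The more "peaked" or concentrated a distribution, the lower its entropy

Entropies:
  H(A) = 0.8537 bits
  H(B) = 1.5850 bits
  H(C) = 1.4759 bits

Ranking: B > C > A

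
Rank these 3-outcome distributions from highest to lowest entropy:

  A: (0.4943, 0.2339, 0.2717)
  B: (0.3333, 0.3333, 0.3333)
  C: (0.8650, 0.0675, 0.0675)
B > A > C

Key insight: Entropy is maximized by uniform distributions and minimized by concentrated distributions.

- Uniform distributions have maximum entropy log₂(3) = 1.5850 bits
- The more "peaked" or concentrated a distribution, the lower its entropy

Entropies:
  H(A) = 1.5035 bits
  H(B) = 1.5850 bits
  H(C) = 0.7060 bits

Ranking: B > A > C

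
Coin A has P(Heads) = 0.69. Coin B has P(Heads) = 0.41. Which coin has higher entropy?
B

For binary distributions, entropy is maximized at p=0.5 and decreases as p moves toward 0 or 1.

H(A) = H(0.69) = 0.8932 bits
H(B) = H(0.41) = 0.9765 bits

Distribution B (p=0.41) is closer to uniform (p=0.5), so it has higher entropy.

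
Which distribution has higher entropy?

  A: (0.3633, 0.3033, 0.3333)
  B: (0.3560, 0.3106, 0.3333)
B

Both distributions are close to uniform, making this a harder comparison.

H(A) = 1.5811 bits
H(B) = 1.5827 bits

The distribution closer to uniform has higher entropy.
Answer: B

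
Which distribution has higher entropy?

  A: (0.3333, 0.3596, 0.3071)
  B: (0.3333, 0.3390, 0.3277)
B

Both distributions are close to uniform, making this a harder comparison.

H(A) = 1.5820 bits
H(B) = 1.5848 bits

The distribution closer to uniform has higher entropy.
Answer: B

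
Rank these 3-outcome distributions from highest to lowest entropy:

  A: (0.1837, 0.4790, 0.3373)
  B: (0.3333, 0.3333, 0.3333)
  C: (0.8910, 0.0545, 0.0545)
B > A > C

Key insight: Entropy is maximized by uniform distributions and minimized by concentrated distributions.

- Uniform distributions have maximum entropy log₂(3) = 1.5850 bits
- The more "peaked" or concentrated a distribution, the lower its entropy

Entropies:
  H(A) = 1.4865 bits
  H(B) = 1.5850 bits
  H(C) = 0.6059 bits

Ranking: B > A > C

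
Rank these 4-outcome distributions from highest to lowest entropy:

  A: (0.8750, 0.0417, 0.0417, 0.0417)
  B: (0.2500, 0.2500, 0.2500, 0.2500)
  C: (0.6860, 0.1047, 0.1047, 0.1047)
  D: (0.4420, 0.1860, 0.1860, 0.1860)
B > D > C > A

Key insight: Entropy is maximized by uniform distributions and minimized by concentrated distributions.

Entropies:
  H(A) = 0.7417 bits
  H(B) = 2.0000 bits
  H(C) = 1.3954 bits
  H(D) = 1.8747 bits

Ranking: B > D > C > A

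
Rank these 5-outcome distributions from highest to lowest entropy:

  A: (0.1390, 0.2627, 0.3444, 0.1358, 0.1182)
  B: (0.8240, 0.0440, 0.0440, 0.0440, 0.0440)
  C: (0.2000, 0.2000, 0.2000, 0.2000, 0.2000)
C > A > B

Key insight: Entropy is maximized by uniform distributions and minimized by concentrated distributions.

- Uniform distributions have maximum entropy log₂(5) = 2.3219 bits
- The more "peaked" or concentrated a distribution, the lower its entropy

Entropies:
  H(A) = 2.1871 bits
  H(B) = 1.0232 bits
  H(C) = 2.3219 bits

Ranking: C > A > B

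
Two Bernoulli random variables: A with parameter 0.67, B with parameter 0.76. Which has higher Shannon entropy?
A

For binary distributions, entropy is maximized at p=0.5 and decreases as p moves toward 0 or 1.

H(A) = H(0.67) = 0.9149 bits
H(B) = H(0.76) = 0.7950 bits

Distribution A (p=0.67) is closer to uniform (p=0.5), so it has higher entropy.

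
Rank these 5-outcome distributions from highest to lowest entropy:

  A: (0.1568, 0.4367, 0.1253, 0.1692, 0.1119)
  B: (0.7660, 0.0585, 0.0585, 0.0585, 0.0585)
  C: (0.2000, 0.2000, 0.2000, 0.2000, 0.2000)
C > A > B

Key insight: Entropy is maximized by uniform distributions and minimized by concentrated distributions.

- Uniform distributions have maximum entropy log₂(5) = 2.3219 bits
- The more "peaked" or concentrated a distribution, the lower its entropy

Entropies:
  H(A) = 2.1039 bits
  H(B) = 1.2529 bits
  H(C) = 2.3219 bits

Ranking: C > A > B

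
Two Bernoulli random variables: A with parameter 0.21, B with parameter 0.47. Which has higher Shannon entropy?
B

For binary distributions, entropy is maximized at p=0.5 and decreases as p moves toward 0 or 1.

H(A) = H(0.21) = 0.7415 bits
H(B) = H(0.47) = 0.9974 bits

Distribution B (p=0.47) is closer to uniform (p=0.5), so it has higher entropy.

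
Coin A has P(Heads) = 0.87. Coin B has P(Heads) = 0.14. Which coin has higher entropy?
B

For binary distributions, entropy is maximized at p=0.5 and decreases as p moves toward 0 or 1.

H(A) = H(0.87) = 0.5574 bits
H(B) = H(0.14) = 0.5842 bits

Distribution B (p=0.14) is closer to uniform (p=0.5), so it has higher entropy.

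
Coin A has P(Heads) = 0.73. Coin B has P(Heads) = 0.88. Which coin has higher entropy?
A

For binary distributions, entropy is maximized at p=0.5 and decreases as p moves toward 0 or 1.

H(A) = H(0.73) = 0.8415 bits
H(B) = H(0.88) = 0.5294 bits

Distribution A (p=0.73) is closer to uniform (p=0.5), so it has higher entropy.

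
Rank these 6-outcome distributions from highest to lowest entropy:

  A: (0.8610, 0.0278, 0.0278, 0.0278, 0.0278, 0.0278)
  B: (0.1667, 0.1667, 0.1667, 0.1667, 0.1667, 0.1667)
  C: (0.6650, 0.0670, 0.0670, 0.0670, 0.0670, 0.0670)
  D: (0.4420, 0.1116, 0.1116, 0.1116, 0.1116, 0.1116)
B > D > C > A

Key insight: Entropy is maximized by uniform distributions and minimized by concentrated distributions.

Entropies:
  H(A) = 0.9044 bits
  H(B) = 2.5850 bits
  H(C) = 1.6978 bits
  H(D) = 2.2859 bits

Ranking: B > D > C > A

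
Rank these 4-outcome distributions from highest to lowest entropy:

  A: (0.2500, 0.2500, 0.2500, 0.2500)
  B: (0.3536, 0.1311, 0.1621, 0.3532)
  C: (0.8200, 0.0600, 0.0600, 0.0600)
A > B > C

Key insight: Entropy is maximized by uniform distributions and minimized by concentrated distributions.

- Uniform distributions have maximum entropy log₂(4) = 2.0000 bits
- The more "peaked" or concentrated a distribution, the lower its entropy

Entropies:
  H(A) = 2.0000 bits
  H(B) = 1.8705 bits
  H(C) = 0.9654 bits

Ranking: A > B > C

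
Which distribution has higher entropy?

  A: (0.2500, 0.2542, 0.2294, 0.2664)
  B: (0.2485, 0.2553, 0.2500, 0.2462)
B

Both distributions are close to uniform, making this a harder comparison.

H(A) = 1.9979 bits
H(B) = 1.9999 bits

The distribution closer to uniform has higher entropy.
Answer: B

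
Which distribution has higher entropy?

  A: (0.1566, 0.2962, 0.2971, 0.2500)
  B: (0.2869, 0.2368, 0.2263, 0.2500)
B

Both distributions are close to uniform, making this a harder comparison.

H(A) = 1.9591 bits
H(B) = 1.9941 bits

The distribution closer to uniform has higher entropy.
Answer: B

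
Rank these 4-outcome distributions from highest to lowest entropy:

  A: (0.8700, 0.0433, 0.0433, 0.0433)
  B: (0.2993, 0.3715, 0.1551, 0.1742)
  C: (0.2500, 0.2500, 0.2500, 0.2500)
C > B > A

Key insight: Entropy is maximized by uniform distributions and minimized by concentrated distributions.

- Uniform distributions have maximum entropy log₂(4) = 2.0000 bits
- The more "peaked" or concentrated a distribution, the lower its entropy

Entropies:
  H(A) = 0.7635 bits
  H(B) = 1.9078 bits
  H(C) = 2.0000 bits

Ranking: C > B > A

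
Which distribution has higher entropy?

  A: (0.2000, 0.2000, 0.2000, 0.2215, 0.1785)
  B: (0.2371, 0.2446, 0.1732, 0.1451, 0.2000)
A

Both distributions are close to uniform, making this a harder comparison.

H(A) = 2.3186 bits
H(B) = 2.2958 bits

The distribution closer to uniform has higher entropy.
Answer: A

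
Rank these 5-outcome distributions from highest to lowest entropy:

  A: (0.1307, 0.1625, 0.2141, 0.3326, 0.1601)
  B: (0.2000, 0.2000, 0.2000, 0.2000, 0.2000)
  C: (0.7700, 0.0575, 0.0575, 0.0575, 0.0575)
B > A > C

Key insight: Entropy is maximized by uniform distributions and minimized by concentrated distributions.

- Uniform distributions have maximum entropy log₂(5) = 2.3219 bits
- The more "peaked" or concentrated a distribution, the lower its entropy

Entropies:
  H(A) = 2.2371 bits
  H(B) = 2.3219 bits
  H(C) = 1.2380 bits

Ranking: B > A > C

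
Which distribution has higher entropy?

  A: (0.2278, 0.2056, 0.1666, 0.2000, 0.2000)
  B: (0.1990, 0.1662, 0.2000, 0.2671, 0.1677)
A

Both distributions are close to uniform, making this a harder comparison.

H(A) = 2.3149 bits
H(B) = 2.2989 bits

The distribution closer to uniform has higher entropy.
Answer: A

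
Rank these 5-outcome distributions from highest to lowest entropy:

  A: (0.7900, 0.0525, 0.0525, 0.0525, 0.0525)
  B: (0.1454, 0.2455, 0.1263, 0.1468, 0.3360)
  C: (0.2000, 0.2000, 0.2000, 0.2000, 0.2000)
C > B > A

Key insight: Entropy is maximized by uniform distributions and minimized by concentrated distributions.

- Uniform distributions have maximum entropy log₂(5) = 2.3219 bits
- The more "peaked" or concentrated a distribution, the lower its entropy

Entropies:
  H(A) = 1.1615 bits
  H(B) = 2.2139 bits
  H(C) = 2.3219 bits

Ranking: C > B > A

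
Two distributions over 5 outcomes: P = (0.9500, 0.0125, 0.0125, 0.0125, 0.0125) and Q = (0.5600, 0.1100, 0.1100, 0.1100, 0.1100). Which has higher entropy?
Q

P is highly concentrated on one outcome (95%), making it nearly deterministic. Q spreads its mass more evenly (max 56%). The more spread-out distribution has higher entropy: H(P) ≈ 0.386 bits, H(Q) ≈ 1.870 bits.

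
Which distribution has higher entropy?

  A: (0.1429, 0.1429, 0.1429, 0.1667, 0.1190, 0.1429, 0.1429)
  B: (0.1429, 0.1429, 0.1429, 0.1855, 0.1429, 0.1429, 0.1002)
A

Both distributions are close to uniform, making this a harder comparison.

H(A) = 2.8016 bits
H(B) = 2.7887 bits

The distribution closer to uniform has higher entropy.
Answer: A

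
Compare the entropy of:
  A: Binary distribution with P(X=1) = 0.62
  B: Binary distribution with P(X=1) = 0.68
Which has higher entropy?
A

For binary distributions, entropy is maximized at p=0.5 and decreases as p moves toward 0 or 1.

H(A) = H(0.62) = 0.9580 bits
H(B) = H(0.68) = 0.9044 bits

Distribution A (p=0.62) is closer to uniform (p=0.5), so it has higher entropy.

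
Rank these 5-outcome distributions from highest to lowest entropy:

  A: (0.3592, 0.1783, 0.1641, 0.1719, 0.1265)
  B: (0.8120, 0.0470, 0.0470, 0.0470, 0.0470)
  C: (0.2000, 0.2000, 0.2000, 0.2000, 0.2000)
C > A > B

Key insight: Entropy is maximized by uniform distributions and minimized by concentrated distributions.

- Uniform distributions have maximum entropy log₂(5) = 2.3219 bits
- The more "peaked" or concentrated a distribution, the lower its entropy

Entropies:
  H(A) = 2.2160 bits
  H(B) = 1.0733 bits
  H(C) = 2.3219 bits

Ranking: C > A > B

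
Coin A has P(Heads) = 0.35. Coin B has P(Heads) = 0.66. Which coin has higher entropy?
A

For binary distributions, entropy is maximized at p=0.5 and decreases as p moves toward 0 or 1.

H(A) = H(0.35) = 0.9341 bits
H(B) = H(0.66) = 0.9248 bits

Distribution A (p=0.35) is closer to uniform (p=0.5), so it has higher entropy.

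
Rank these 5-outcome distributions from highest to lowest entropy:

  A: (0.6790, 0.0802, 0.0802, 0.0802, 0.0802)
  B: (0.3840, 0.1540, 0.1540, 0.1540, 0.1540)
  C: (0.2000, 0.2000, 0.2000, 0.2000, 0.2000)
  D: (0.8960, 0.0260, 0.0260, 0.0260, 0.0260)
C > B > A > D

Key insight: Entropy is maximized by uniform distributions and minimized by concentrated distributions.

Entropies:
  H(A) = 1.5475 bits
  H(B) = 2.1928 bits
  H(C) = 2.3219 bits
  H(D) = 0.6895 bits

Ranking: C > B > A > D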